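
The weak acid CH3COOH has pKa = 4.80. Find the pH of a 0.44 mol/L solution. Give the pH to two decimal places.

CH3COOH ⇌ CH3COO- + H+
Ka = 10^(−4.80) = 1.58 × 10^-5
From the ICE table, Ka = x²/(0.44 − x) = 1.58 × 10^-5.
Since Ka ≪ C₀, x ≈ √(Ka·C₀) = 2.64 × 10^-3 M.
pH = −log[H+] = −log(2.64 × 10^-3) = 2.58

pH = 2.58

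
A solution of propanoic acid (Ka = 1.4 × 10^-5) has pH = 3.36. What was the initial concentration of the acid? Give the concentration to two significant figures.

C₀ = 1.4 × 10^-2 M

[H+] = 10^(-3.36) = 4.37 × 10^-4 M = x
Ka = x²/(C₀ − x) ⇒ C₀ = x + x²/Ka
C₀ = 4.37 × 10^-4 + (4.37 × 10^-4)²/(1.4 × 10^-5) = 1.41 × 10^-2 M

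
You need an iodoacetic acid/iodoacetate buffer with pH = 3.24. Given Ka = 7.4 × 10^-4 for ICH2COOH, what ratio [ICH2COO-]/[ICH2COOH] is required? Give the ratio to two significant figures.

pKa = -log(7.4 × 10^-4) = 3.131
pH = pKa + log(r) ⇒ log(r) = 3.24 − 3.131 = +0.109
r = [ICH2COO-]/[ICH2COOH] = 10^(+0.109) = 1.29

ratio = 1.3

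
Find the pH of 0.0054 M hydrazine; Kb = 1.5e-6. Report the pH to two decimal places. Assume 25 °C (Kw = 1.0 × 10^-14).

pH = 9.95

N2H4 + H2O ⇌ N2H5+ + OH-
From the ICE table, Kb = [OH-]²/(0.0054 − [OH-]) = 1.5 × 10^-6.
Neglecting [OH-] in the denominator: [OH-] = √(1.5 × 10^-6 × 0.0054) = 9.00 × 10^-5 M
Check: 1.7% ionized — well under 5%, approximation valid.
pOH = 4.05, so pH = 14.00 − pOH = 9.95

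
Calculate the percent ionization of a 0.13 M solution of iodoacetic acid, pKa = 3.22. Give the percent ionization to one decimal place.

6.6%

ICH2COOH ⇌ ICH2COO- + H+; let x = [H+] at equilibrium.
Ka = 10^(−3.22) = 6.03 × 10^-4
Solve x² + 0.000603x − 7.84e-05 = 0 → x = 8.56 × 10^-3 M
% ionization = x/C₀ × 100% = 8.56 × 10^-3/0.13 × 100% = 6.6%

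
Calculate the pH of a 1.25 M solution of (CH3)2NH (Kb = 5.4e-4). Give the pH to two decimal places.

(CH3)2NH + H2O ⇌ (CH3)2NH2+ + OH-
Let x = [OH-] at equilibrium. Kb = x²/(1.25 − x).
Assume x ≪ 1.25: x ≈ √(5.4 × 10^-4 × 1.25) = 2.60 × 10^-2 M
pOH = −log(2.60 × 10^-2) = 1.59; pH = 14.00 − 1.59 = 12.41

pH = 12.41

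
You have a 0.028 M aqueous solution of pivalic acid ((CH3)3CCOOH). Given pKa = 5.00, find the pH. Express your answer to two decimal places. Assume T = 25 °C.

pH = 3.28

(CH3)3CCOOH ⇌ (CH3)3CCOO- + H+
Ka = 10^(−5.00) = 1.00 × 10^-5
From the ICE table, Ka = [H+]²/(0.028 − [H+]) = 1.00 × 10^-5.
Since Ka ≪ C₀, [H+] ≈ √(Ka·C₀) = 5.29 × 10^-4 M.
pH = −log(5.29 × 10^-4) = 3.28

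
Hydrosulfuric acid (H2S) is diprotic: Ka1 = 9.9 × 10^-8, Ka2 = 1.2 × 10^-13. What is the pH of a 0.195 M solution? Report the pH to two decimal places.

pH = 3.86

Since Ka1 ≫ Ka2, the first ionization dominates [H+].
Ka1 = x²/(0.195 − x) = 9.9 × 10^-8
x ≈ √(9.9 × 10^-8 × 0.195) = 1.39 × 10^-4 M
pH = −log(1.39 × 10^-4) = 3.86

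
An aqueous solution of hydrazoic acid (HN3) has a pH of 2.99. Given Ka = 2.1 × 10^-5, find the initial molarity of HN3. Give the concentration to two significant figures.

[H+] = 10^(-2.99) = 1.02 × 10^-3 M = x
Ka = x²/(C₀ − x) ⇒ C₀ = x + x²/Ka
C₀ = 1.02 × 10^-3 + (1.02 × 10^-3)²/(2.1 × 10^-5) = 5.06 × 10^-2 M

C₀ = 5.1 × 10^-2 M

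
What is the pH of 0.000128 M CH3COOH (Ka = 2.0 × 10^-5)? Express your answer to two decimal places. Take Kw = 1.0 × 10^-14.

pH = 4.38

CH3COOH ⇌ CH3COO- + H+
Ka = [H+]²/(0.000128 − [H+]) = 2.0 × 10^-5
Here C₀/Ka ≈ 6.4, so the small-[H+] approximation fails. Use the quadratic:
[H+] = [−2e-05 + √(2e-05² + 1.02e-08)]/2 = 4.16 × 10^-5 M
pH = −log(4.16 × 10^-5) = 4.38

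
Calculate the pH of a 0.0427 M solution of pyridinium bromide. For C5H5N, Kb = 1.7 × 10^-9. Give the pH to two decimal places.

C5H5NH+ is the conjugate acid of the weak base C5H5N.
Ka = Kw/Kb = 1.0×10^-14 / 1.7 × 10^-9 = 5.88 × 10^-6
From the ICE table, Ka = [H+]²/(0.0427 − [H+]) = 5.88 × 10^-6.
Assume [H+] ≪ 0.0427: [H+] ≈ √(5.88 × 10^-6 × 0.0427) = 5.01 × 10^-4 M
Check: 1.2% ionized — well under 5%, approximation valid.
pH = −log(5.01 × 10^-4) = 3.30

pH = 3.30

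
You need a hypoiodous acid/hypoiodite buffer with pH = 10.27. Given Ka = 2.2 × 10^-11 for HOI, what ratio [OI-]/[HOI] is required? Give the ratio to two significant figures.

ratio = 0.41

pKa = -log(2.2 × 10^-11) = 10.658
pH = pKa + log(r) ⇒ log(r) = 10.27 − 10.658 = -0.388
r = [OI-]/[HOI] = 10^(-0.388) = 0.409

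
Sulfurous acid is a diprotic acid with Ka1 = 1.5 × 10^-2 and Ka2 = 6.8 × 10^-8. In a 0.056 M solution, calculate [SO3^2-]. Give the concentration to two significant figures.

6.8 × 10^-8 M

First ionization gives [H+] ≈ [HSO3-] = 2.24 × 10^-2 M.
Second step: Ka2 = [H+][SO3^2-]/[HSO3-] ≈ [SO3^2-] (since [H+] ≈ [HSO3-]).
So [SO3^2-] ≈ Ka2.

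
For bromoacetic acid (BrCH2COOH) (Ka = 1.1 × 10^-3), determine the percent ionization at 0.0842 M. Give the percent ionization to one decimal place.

10.8%

BrCH2COOH ⇌ BrCH2COO- + H+; let x = [H+] at equilibrium.
Ka = x²/(C₀ − x); solving the quadratic gives x = 9.09 × 10^-3 M.
Fraction ionized = 9.09 × 10^-3 / 0.0842 = 0.1080 → 10.8%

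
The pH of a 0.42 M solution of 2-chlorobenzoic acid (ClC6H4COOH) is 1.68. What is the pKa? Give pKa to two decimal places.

pKa = 2.96

[H+] = 10^(-1.68) = 2.09 × 10^-2 M
At equilibrium [HA] = 0.42 − 2.09 × 10^-2 = 3.99 × 10^-1 M
Ka = [H+][A-]/[HA] = (2.09 × 10^-2)² / 3.99 × 10^-1 = 1.09 × 10^-3
pKa = -log(1.09 × 10^-3) = 2.96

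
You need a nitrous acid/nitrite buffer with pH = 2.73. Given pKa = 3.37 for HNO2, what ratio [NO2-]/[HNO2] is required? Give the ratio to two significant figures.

pH = pKa + log(r) ⇒ log(r) = 2.73 − 3.37 = -0.64
r = [NO2-]/[HNO2] = 10^(-0.64) = 0.229

ratio = 0.23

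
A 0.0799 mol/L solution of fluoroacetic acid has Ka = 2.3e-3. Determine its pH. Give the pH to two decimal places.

pH = 1.90

FCH2COOH ⇌ FCH2COO- + H+
From the ICE table, Ka = [H+]²/(0.0799 − [H+]) = 2.3 × 10^-3.
The 5% rule fails; solving [H+]² + Ka·[H+] − Ka·C₀ = 0 exactly:
[H+] = (−Ka + √(Ka² + 4·Ka·C₀))/2 = 1.25 × 10^-2 M
pH = −log(1.25 × 10^-2) = 1.90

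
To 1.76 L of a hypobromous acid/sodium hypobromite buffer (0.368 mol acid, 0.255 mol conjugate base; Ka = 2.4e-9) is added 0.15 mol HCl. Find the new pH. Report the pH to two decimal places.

Added H+ converts OBr- to HOBr: HOBr → 0.518 mol, OBr- → 0.105 mol.
pKa = −log(2.4 × 10^-9) = 8.620
pH = pKa + log(n_OBr-/n_HOBr) = 8.620 + log(0.105/0.518) = 8.620 + (-0.693)

pH = 7.93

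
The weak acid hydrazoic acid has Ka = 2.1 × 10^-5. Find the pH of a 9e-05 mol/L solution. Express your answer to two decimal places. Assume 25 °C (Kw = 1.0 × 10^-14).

pH = 4.47

HN3 ⇌ N3- + H+
From the ICE table, Ka = [H+]²/(9e-05 − [H+]) = 2.1 × 10^-5.
The 5% rule fails; solving [H+]² + Ka·[H+] − Ka·C₀ = 0 exactly:
[H+] = [−2.1e-05 + √(2.1e-05² + 7.56e-09)]/2 = 3.42 × 10^-5 M
pH = −log(3.42 × 10^-5) = 4.47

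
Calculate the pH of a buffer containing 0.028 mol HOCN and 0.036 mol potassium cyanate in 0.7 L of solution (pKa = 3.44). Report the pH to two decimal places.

pH = 3.55

pH = pKa + log([A⁻]/[HA]) = 3.44 + log(0.036/0.028)
pH = 3.44 + (+0.109) = 3.55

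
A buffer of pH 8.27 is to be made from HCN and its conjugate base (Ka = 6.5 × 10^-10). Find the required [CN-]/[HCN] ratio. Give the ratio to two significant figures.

pKa = -log(6.5 × 10^-10) = 9.187
pH = pKa + log(r) ⇒ log(r) = 8.27 − 9.187 = -0.917
r = [CN-]/[HCN] = 10^(-0.917) = 0.121

ratio = 0.12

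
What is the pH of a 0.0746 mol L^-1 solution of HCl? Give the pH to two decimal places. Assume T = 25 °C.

HCl is a strong acid and dissociates completely, so [H+] = 0.0746 M.
pH = -log(0.0746) = 1.13

pH = 1.13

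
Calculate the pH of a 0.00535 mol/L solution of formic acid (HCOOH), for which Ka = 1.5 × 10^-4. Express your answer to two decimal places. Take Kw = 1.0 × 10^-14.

pH = 3.08

HCOOH ⇌ HCOO- + H+
From the ICE table, Ka = [H+]²/(0.00535 − [H+]) = 1.5 × 10^-4.
Here C₀/Ka ≈ 35.7, so the small-[H+] approximation fails. Use the quadratic:
[H+] = [−0.00015 + √(0.00015² + 3.21e-06)]/2 = 8.24 × 10^-4 M
pH = −log[H+] = −log(8.24 × 10^-4) = 3.08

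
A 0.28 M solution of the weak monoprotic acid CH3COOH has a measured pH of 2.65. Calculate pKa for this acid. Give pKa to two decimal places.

[H+] = 10^(-2.65) = 2.24 × 10^-3 M
At equilibrium [HA] = 0.28 − 2.24 × 10^-3 = 2.78 × 10^-1 M
Ka = [H+][A-]/[HA] = (2.24 × 10^-3)² / 2.78 × 10^-1 = 1.80 × 10^-5
pKa = -log(1.80 × 10^-5) = 4.74

pKa = 4.74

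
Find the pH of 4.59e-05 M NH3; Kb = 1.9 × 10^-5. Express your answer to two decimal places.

NH3 + H2O ⇌ NH4+ + OH-
Kb = x²/(4.59e-05 − x) = 1.9 × 10^-5
Here C₀/Kb ≈ 2.42, so the small-x approximation fails. Use the quadratic:
x = (−Kb + √(Kb² + 4·Kb·C₀))/2 = 2.15 × 10^-5 M
pOH = −log(2.15 × 10^-5) = 4.67; pH = 14.00 − 4.67 = 9.33

pH = 9.33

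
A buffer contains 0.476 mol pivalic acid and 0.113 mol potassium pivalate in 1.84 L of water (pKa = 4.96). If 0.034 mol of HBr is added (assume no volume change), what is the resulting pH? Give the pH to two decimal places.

pH = 4.15

After neutralization: n((CH3)3CCOOH) = 0.51 mol, n((CH3)3CCOO-) = 0.079 mol.
pH = pKa + log([A⁻]/[HA]) = 4.96 + log(0.079/0.51) = 4.96 -0.810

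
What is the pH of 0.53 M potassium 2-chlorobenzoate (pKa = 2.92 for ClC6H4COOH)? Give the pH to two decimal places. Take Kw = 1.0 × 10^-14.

ClC6H4COO- is the conjugate base of the weak acid ClC6H4COOH.
Ka = 10^(−2.92) = 1.20 × 10^-3
Kb = Kw/Ka = 1.0×10^-14 / 1.20 × 10^-3 = 8.33 × 10^-12
From the ICE table, Kb = [OH-]²/(0.53 − [OH-]) = 8.33 × 10^-12.
Neglecting [OH-] in the denominator: [OH-] = √(8.33 × 10^-12 × 0.53) = 2.10 × 10^-6 M
([OH-]/C₀ = 0.0004% < 5%, so the approximation holds.)
pOH = 5.68, so pH = 14.00 − pOH = 8.32

pH = 8.32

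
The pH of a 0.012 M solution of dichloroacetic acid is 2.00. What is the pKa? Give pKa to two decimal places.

[H+] = 10^(-2.00) = 1.00 × 10^-2 M
At equilibrium [HA] = 0.012 − 1.00 × 10^-2 = 2.00 × 10^-3 M
Ka = [H+][A-]/[HA] = (1.00 × 10^-2)² / 2.00 × 10^-3 = 5.00 × 10^-2
pKa = -log(5.00 × 10^-2) = 1.30

pKa = 1.30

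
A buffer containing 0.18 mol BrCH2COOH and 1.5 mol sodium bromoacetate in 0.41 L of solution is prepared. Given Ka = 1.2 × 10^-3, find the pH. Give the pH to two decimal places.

pH = 3.84

pKa = −log(1.2 × 10^-3) = 2.921
pH = pKa + log([A⁻]/[HA]) = 2.921 + log(1.5/0.18)
pH = 2.921 + (+0.921) = 3.84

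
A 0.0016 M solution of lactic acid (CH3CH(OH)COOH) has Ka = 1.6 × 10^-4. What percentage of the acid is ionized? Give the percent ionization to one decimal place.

CH3CH(OH)COOH ⇌ CH3CH(OH)COO- + H+; let x = [H+] at equilibrium.
Solve x² + 0.00016x − 2.56e-07 = 0 → x = 4.32 × 10^-4 M
Fraction ionized = 4.32 × 10^-4 / 0.0016 = 0.2700 → 27.0%

27.0%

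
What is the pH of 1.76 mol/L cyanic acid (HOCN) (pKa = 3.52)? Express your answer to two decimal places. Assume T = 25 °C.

HOCN ⇌ OCN- + H+
Ka = 10^(−3.52) = 3.02 × 10^-4
Ka = x²/(1.76 − x) = 3.02 × 10^-4
Since Ka ≪ C₀, x ≈ √(Ka·C₀) = 2.31 × 10^-2 M.
(x/C₀ = 1.3% < 5%, so the approximation holds.)
pH = −log(2.31 × 10^-2) = 1.64

pH = 1.64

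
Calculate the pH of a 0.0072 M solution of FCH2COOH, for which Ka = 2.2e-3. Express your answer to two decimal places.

FCH2COOH ⇌ FCH2COO- + H+
From the ICE table, Ka = [H+]²/(0.0072 − [H+]) = 2.2 × 10^-3.
The 5% rule fails; solving [H+]² + Ka·[H+] − Ka·C₀ = 0 exactly:
[H+] = [−0.0022 + √(0.0022² + 6.34e-05)]/2 = 3.03 × 10^-3 M
pH = −log[H+] = −log(3.03 × 10^-3) = 2.52

pH = 2.52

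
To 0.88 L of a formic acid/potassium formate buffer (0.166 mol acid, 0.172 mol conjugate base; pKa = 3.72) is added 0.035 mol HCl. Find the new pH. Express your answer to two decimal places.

pH = 3.55

After neutralization: n(HCOOH) = 0.201 mol, n(HCOO-) = 0.137 mol.
pH = pKa + log(n_HCOO-/n_HCOOH) = 3.72 + log(0.137/0.201) = 3.72 + (-0.166)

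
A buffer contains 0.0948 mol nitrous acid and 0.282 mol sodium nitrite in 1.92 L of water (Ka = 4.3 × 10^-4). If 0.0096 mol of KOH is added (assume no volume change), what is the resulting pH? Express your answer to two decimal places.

OH- converts HNO2 to NO2-: HNO2 → 0.0852 mol, NO2- → 0.292 mol.
pKa = −log(4.3 × 10^-4) = 3.367
Henderson–Hasselbalch with mole ratio 0.292/0.0852: pH = 3.367 + (+0.535)

pH = 3.90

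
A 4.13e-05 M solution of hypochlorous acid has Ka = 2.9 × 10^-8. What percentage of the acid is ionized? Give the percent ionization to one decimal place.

2.6%

HOCl ⇌ OCl- + H+; let x = [H+] at equilibrium.
x ≈ √(Ka·C₀) = √(2.9 × 10^-8 × 4.13e-05) = 1.09 × 10^-6 M
Fraction ionized = 1.09 × 10^-6 / 4.13e-05 = 0.0264 → 2.6%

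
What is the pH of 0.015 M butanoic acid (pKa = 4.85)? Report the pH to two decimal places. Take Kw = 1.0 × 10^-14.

pH = 3.34

CH3(CH2)2COOH ⇌ CH3(CH2)2COO- + H+
Ka = 10^(−4.85) = 1.41 × 10^-5
Let x = [H+] at equilibrium. Ka = x²/(0.015 − x).
Neglecting x in the denominator: x = √(1.41 × 10^-5 × 0.015) = 4.60 × 10^-4 M
Check: 3.1% ionized — well under 5%, approximation valid.
pH = −log(4.60 × 10^-4) = 3.34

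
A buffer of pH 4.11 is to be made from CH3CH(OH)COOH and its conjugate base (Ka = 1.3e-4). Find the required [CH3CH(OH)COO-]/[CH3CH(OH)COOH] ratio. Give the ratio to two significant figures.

pKa = -log(1.3 × 10^-4) = 3.886
pH = pKa + log(r) ⇒ log(r) = 4.11 − 3.886 = +0.224
r = [CH3CH(OH)COO-]/[CH3CH(OH)COOH] = 10^(+0.224) = 1.67

ratio = 1.7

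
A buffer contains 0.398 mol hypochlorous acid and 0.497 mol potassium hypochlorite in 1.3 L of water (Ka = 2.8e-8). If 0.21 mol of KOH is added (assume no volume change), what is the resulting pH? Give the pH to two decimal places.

OH- converts HOCl to OCl-: HOCl → 0.188 mol, OCl- → 0.707 mol.
pKa = −log(2.8 × 10^-8) = 7.553
Henderson–Hasselbalch with mole ratio 0.707/0.188: pH = 7.553 + (+0.575)

pH = 8.13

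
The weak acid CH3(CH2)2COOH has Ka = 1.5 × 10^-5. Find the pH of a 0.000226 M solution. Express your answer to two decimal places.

CH3(CH2)2COOH ⇌ CH3(CH2)2COO- + H+
Ka = [H+]²/(0.000226 − [H+]) = 1.5 × 10^-5
[H+] is not negligible relative to C₀; solve [H+]² + 1.5e-05·[H+] − 3.39e-09 = 0.
[H+] = (−Ka + √(Ka² + 4·Ka·C₀))/2 = 5.12 × 10^-5 M
pH = −log[H+] = −log(5.12 × 10^-5) = 4.29

pH = 4.29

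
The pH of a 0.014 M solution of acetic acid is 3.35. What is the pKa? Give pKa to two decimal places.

pKa = 4.83

[H+] = 10^(-3.35) = 4.47 × 10^-4 M
At equilibrium [HA] = 0.014 − 4.47 × 10^-4 = 1.36 × 10^-2 M
Ka = [H+][A-]/[HA] = (4.47 × 10^-4)² / 1.36 × 10^-2 = 1.47 × 10^-5
pKa = -log(1.47 × 10^-5) = 4.83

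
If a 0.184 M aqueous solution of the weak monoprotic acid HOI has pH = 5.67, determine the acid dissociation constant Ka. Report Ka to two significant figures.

Ka = 2.5 × 10^-11

[H+] = 10^(-5.67) = 2.14 × 10^-6 M
At equilibrium [HA] = 0.184 − 2.14 × 10^-6 = 1.84 × 10^-1 M
Ka = [H+][A-]/[HA] = (2.14 × 10^-6)² / 1.84 × 10^-1 = 2.5 × 10^-11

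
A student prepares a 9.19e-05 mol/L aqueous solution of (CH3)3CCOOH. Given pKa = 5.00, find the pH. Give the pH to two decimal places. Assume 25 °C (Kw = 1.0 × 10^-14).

pH = 4.59

(CH3)3CCOOH ⇌ (CH3)3CCOO- + H+
Ka = 10^(−5.00) = 1.00 × 10^-5
Let x = [H+] at equilibrium. Ka = x²/(9.19e-05 − x).
The 5% rule fails; solving x² + Ka·x − Ka·C₀ = 0 exactly:
x = [−1e-05 + √(1e-05² + 3.68e-09)]/2 = 2.57 × 10^-5 M
pH = −log(2.57 × 10^-5) = 4.59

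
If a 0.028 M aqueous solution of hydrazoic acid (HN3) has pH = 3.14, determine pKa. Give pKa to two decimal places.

pKa = 4.72

[H+] = 10^(-3.14) = 7.24 × 10^-4 M
At equilibrium [HA] = 0.028 − 7.24 × 10^-4 = 2.73 × 10^-2 M
Ka = [H+][A-]/[HA] = (7.24 × 10^-4)² / 2.73 × 10^-2 = 1.92 × 10^-5
pKa = -log(1.92 × 10^-5) = 4.72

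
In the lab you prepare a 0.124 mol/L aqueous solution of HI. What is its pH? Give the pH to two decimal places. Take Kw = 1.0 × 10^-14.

HI is a strong acid and dissociates completely, so [H+] = 0.124 M.
pH = -log(0.124) = 0.91

pH = 0.91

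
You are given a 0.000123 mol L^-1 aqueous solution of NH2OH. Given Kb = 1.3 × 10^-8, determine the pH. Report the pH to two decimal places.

pH = 8.10

NH2OH + H2O ⇌ NH3OH+ + OH-
From the ICE table, Kb = [OH-]²/(0.000123 − [OH-]) = 1.3 × 10^-8.
Since Kb ≪ C₀, [OH-] ≈ √(Kb·C₀) = 1.26 × 10^-6 M.
pOH = 5.90, so pH = 14.00 − pOH = 8.10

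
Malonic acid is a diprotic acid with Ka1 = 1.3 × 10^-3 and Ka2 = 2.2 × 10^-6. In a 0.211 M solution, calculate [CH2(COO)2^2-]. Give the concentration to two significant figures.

2.2 × 10^-6 M

First ionization gives [H+] ≈ [CH2(COOH)COO-] = 1.59 × 10^-2 M.
Second step: Ka2 = [H+][CH2(COO)2^2-]/[CH2(COOH)COO-] ≈ [CH2(COO)2^2-] (since [H+] ≈ [CH2(COOH)COO-]).
So [CH2(COO)2^2-] ≈ Ka2.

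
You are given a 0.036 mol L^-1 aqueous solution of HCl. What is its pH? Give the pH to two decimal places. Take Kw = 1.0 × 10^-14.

HCl is a strong acid and dissociates completely, so [H+] = 0.036 M.
pH = -log(0.036) = 1.44

pH = 1.44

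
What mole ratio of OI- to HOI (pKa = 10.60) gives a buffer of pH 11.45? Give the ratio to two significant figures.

pH = pKa + log(r) ⇒ log(r) = 11.45 − 10.60 = +0.85
r = [OI-]/[HOI] = 10^(+0.85) = 7.08

ratio = 7.1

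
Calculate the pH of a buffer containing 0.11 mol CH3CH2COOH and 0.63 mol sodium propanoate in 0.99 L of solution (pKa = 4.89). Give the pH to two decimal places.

pH = pKa + log([A⁻]/[HA]) = 4.89 + log(0.63/0.11)
pH = 4.89 + (+0.758) = 5.65

pH = 5.65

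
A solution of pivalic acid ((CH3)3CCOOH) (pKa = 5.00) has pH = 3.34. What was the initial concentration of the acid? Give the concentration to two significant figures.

C₀ = 2.1 × 10^-2 M

[H+] = 10^(-3.34) = 4.57 × 10^-4 M = x
Ka = 10^(−5.00) = 1.00 × 10^-5
Ka = x²/(C₀ − x) ⇒ C₀ = x + x²/Ka
C₀ = 4.57 × 10^-4 + (4.57 × 10^-4)²/(1.00 × 10^-5) = 2.13 × 10^-2 M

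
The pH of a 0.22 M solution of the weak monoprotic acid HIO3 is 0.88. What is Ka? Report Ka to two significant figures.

[H+] = 10^(-0.88) = 1.32 × 10^-1 M
At equilibrium [HA] = 0.22 − 1.32 × 10^-1 = 8.80 × 10^-2 M
Ka = [H+][A-]/[HA] = (1.32 × 10^-1)² / 8.80 × 10^-2 = 2.0 × 10^-1

Ka = 2.0 × 10^-1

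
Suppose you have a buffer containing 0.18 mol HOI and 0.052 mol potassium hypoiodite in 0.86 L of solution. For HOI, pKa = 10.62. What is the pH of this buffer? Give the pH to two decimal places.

pH = 10.08

Using pH = pKa + log([base]/[acid]) with [base]/[acid] = 0.052/0.18:
pH = 10.62 + (-0.539) = 10.08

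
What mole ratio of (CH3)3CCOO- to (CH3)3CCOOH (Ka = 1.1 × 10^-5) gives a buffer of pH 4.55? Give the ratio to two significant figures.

pKa = -log(1.1 × 10^-5) = 4.959
pH = pKa + log(r) ⇒ log(r) = 4.55 − 4.959 = -0.409
r = [(CH3)3CCOO-]/[(CH3)3CCOOH] = 10^(-0.409) = 0.39

ratio = 0.39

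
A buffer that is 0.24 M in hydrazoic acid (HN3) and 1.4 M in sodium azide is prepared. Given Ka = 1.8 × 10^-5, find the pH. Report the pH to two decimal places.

pKa = −log(1.8 × 10^-5) = 4.745
Henderson–Hasselbalch: pH = pKa + log([N3-]/[HN3]) = 4.745 + log(1.4/0.24)
pH = 4.745 + (+0.766) = 5.51

pH = 5.51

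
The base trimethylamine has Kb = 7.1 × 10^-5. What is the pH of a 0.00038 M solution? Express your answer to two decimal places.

pH = 10.12

(CH3)3N + H2O ⇌ (CH3)3NH+ + OH-
From the ICE table, Kb = x²/(0.00038 − x) = 7.1 × 10^-5.
x is not negligible relative to C₀; solve x² + 7.1e-05·x − 2.7e-08 = 0.
x = (−Kb + √(Kb² + 4·Kb·C₀))/2 = 1.33 × 10^-4 M
pOH = −log(1.33 × 10^-4) = 3.88; pH = 14.00 − 3.88 = 10.12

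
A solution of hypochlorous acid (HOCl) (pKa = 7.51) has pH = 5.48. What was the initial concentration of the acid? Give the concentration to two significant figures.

C₀ = 3.6 × 10^-4 M

[H+] = 10^(-5.48) = 3.31 × 10^-6 M = x
Ka = 10^(−7.51) = 3.09 × 10^-8
Ka = x²/(C₀ − x) ⇒ C₀ = x + x²/Ka
C₀ = 3.31 × 10^-6 + (3.31 × 10^-6)²/(3.09 × 10^-8) = 3.58 × 10^-4 M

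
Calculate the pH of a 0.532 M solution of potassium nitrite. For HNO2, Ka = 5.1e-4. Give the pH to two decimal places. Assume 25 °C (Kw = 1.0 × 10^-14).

NO2- is the conjugate base of the weak acid HNO2.
Kb = Kw/Ka = 1.0×10^-14 / 5.1 × 10^-4 = 1.96 × 10^-11
Let x = [OH-] at equilibrium. Kb = x²/(0.532 − x).
Assume x ≪ 0.532: x ≈ √(1.96 × 10^-11 × 0.532) = 3.23 × 10^-6 M
(x/C₀ = 0.00061% < 5%, so the approximation holds.)
pOH = −log(3.23 × 10^-6) = 5.49; pH = 14.00 − 5.49 = 8.51

pH = 8.51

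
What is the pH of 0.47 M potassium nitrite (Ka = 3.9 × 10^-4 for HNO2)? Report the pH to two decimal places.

NO2- is the conjugate base of the weak acid HNO2.
Kb = Kw/Ka = 1.0×10^-14 / 3.9 × 10^-4 = 2.56 × 10^-11
Let x = [OH-] at equilibrium. Kb = x²/(0.47 − x).
Since Kb ≪ C₀, x ≈ √(Kb·C₀) = 3.47 × 10^-6 M.
(x/C₀ = 0.00074% < 5%, so the approximation holds.)
pOH = −log(3.47 × 10^-6) = 5.46; pH = 14.00 − 5.46 = 8.54

pH = 8.54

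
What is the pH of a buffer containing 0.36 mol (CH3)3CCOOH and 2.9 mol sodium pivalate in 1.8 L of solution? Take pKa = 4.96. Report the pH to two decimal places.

pH = pKa + log([A⁻]/[HA]) = 4.96 + log(2.9/0.36)
pH = 4.96 + (+0.906) = 5.87

pH = 5.87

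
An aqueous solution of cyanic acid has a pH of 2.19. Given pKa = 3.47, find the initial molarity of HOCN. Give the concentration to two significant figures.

C₀ = 1.3 × 10^-1 M

[H+] = 10^(-2.19) = 6.46 × 10^-3 M = x
Ka = 10^(−3.47) = 3.39 × 10^-4
Ka = x²/(C₀ − x) ⇒ C₀ = x + x²/Ka
C₀ = 6.46 × 10^-3 + (6.46 × 10^-3)²/(3.39 × 10^-4) = 1.30 × 10^-1 M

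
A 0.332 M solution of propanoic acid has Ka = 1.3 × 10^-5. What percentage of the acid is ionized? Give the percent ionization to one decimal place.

CH3CH2COOH ⇌ CH3CH2COO- + H+; let x = [H+] at equilibrium.
x ≈ √(Ka·C₀) = √(1.3 × 10^-5 × 0.332) = 2.08 × 10^-3 M
Fraction ionized = 2.08 × 10^-3 / 0.332 = 0.0063 → 0.6%

0.6%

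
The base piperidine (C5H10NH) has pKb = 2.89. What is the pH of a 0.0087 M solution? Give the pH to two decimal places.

pH = 11.44

C5H10NH + H2O ⇌ C5H10NH2+ + OH-
Kb = 10^(−2.89) = 1.29 × 10^-3
Kb = [OH-]²/(0.0087 − [OH-]) = 1.29 × 10^-3
Here C₀/Kb ≈ 6.74, so the small-[OH-] approximation fails. Use the quadratic:
[OH-] = [−0.00129 + √(0.00129² + 4.49e-05)]/2 = 2.77 × 10^-3 M
pOH = −log(2.77 × 10^-3) = 2.56; pH = 14.00 − 2.56 = 11.44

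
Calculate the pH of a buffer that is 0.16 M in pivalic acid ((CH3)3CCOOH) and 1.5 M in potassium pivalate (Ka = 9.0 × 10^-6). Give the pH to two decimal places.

pKa = −log(9.0 × 10^-6) = 5.046
Henderson–Hasselbalch: pH = pKa + log([(CH3)3CCOO-]/[(CH3)3CCOOH]) = 5.046 + log(1.5/0.16)
pH = 5.046 + (+0.972) = 6.02

pH = 6.02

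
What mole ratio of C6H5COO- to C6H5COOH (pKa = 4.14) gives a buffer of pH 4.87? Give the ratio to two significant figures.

ratio = 5.4

pH = pKa + log(r) ⇒ log(r) = 4.87 − 4.14 = +0.73
r = [C6H5COO-]/[C6H5COOH] = 10^(+0.73) = 5.37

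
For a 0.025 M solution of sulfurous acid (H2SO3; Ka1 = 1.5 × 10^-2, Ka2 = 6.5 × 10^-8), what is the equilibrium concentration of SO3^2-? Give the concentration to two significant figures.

First ionization gives [H+] ≈ [HSO3-] = 1.33 × 10^-2 M.
Second step: Ka2 = [H+][SO3^2-]/[HSO3-] ≈ [SO3^2-] (since [H+] ≈ [HSO3-]).
So [SO3^2-] ≈ Ka2.

6.5 × 10^-8 M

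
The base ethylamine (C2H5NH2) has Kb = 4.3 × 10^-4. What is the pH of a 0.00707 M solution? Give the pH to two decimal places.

C2H5NH2 + H2O ⇌ C2H5NH3+ + OH-
Kb = [OH-]²/(0.00707 − [OH-]) = 4.3 × 10^-4
Here C₀/Kb ≈ 16.4, so the small-[OH-] approximation fails. Use the quadratic:
[OH-] = [−0.00043 + √(0.00043² + 1.22e-05)]/2 = 1.54 × 10^-3 M
pOH = −log(1.54 × 10^-3) = 2.81; pH = 14.00 − 2.81 = 11.19

pH = 11.19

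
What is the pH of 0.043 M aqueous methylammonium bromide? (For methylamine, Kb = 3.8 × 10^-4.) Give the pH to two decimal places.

CH3NH3+ is the conjugate acid of the weak base CH3NH2.
Ka = Kw/Kb = 1.0×10^-14 / 3.8 × 10^-4 = 2.63 × 10^-11
Let x = [H+] at equilibrium. Ka = x²/(0.043 − x).
Neglecting x in the denominator: x = √(2.63 × 10^-11 × 0.043) = 1.06 × 10^-6 M
Check: 0.0025% ionized — well under 5%, approximation valid.
pH = −log[H+] = −log(1.06 × 10^-6) = 5.97

pH = 5.97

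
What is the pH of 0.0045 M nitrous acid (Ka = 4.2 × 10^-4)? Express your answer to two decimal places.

pH = 2.93

HNO2 ⇌ NO2- + H+
From the ICE table, Ka = x²/(0.0045 − x) = 4.2 × 10^-4.
The 5% rule fails; solving x² + Ka·x − Ka·C₀ = 0 exactly:
x = (−Ka + √(Ka² + 4·Ka·C₀))/2 = 1.18 × 10^-3 M
pH = −log(1.18 × 10^-3) = 2.93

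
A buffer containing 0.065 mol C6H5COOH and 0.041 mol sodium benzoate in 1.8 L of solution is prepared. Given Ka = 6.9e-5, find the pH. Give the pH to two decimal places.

pH = 3.96

pKa = −log(6.9 × 10^-5) = 4.161
Using pH = pKa + log([base]/[acid]) with [base]/[acid] = 0.041/0.065:
pH = 4.161 + (-0.200) = 3.96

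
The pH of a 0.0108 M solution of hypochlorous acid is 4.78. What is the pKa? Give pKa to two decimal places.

pKa = 7.59

[H+] = 10^(-4.78) = 1.66 × 10^-5 M
At equilibrium [HA] = 0.0108 − 1.66 × 10^-5 = 1.08 × 10^-2 M
Ka = [H+][A-]/[HA] = (1.66 × 10^-5)² / 1.08 × 10^-2 = 2.55 × 10^-8
pKa = -log(2.55 × 10^-8) = 7.59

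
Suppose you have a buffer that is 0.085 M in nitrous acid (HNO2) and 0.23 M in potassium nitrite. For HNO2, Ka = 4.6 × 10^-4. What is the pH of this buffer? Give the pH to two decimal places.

pH = 3.77

pKa = −log(4.6 × 10^-4) = 3.337
Using pH = pKa + log([base]/[acid]) with [base]/[acid] = 0.23/0.085:
pH = 3.337 + (+0.432) = 3.77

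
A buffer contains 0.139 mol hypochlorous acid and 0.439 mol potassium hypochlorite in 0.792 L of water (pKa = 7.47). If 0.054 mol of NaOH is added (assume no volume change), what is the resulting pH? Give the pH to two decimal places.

pH = 8.23

OH- converts HOCl to OCl-: HOCl → 0.085 mol, OCl- → 0.493 mol.
pH = pKa + log([A⁻]/[HA]) = 7.47 + log(0.493/0.085) = 7.47 +0.763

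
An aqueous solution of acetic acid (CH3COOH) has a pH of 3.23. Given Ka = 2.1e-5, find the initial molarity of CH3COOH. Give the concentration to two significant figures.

C₀ = 1.7 × 10^-2 M

[H+] = 10^(-3.23) = 5.89 × 10^-4 M = x
Ka = x²/(C₀ − x) ⇒ C₀ = x + x²/Ka
C₀ = 5.89 × 10^-4 + (5.89 × 10^-4)²/(2.1 × 10^-5) = 1.71 × 10^-2 M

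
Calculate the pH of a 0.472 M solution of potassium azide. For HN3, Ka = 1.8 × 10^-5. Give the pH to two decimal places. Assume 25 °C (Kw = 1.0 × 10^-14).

N3- is the conjugate base of the weak acid HN3.
Kb = Kw/Ka = 1.0×10^-14 / 1.8 × 10^-5 = 5.56 × 10^-10
From the ICE table, Kb = x²/(0.472 − x) = 5.56 × 10^-10.
Neglecting x in the denominator: x = √(5.56 × 10^-10 × 0.472) = 1.62 × 10^-5 M
(x/C₀ = 0.0034% < 5%, so the approximation holds.)
pOH = 4.79, so pH = 14.00 − pOH = 9.21

pH = 9.21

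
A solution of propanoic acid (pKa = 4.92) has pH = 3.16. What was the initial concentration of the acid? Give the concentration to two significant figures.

[H+] = 10^(-3.16) = 6.92 × 10^-4 M = x
Ka = 10^(−4.92) = 1.20 × 10^-5
Ka = x²/(C₀ − x) ⇒ C₀ = x + x²/Ka
C₀ = 6.92 × 10^-4 + (6.92 × 10^-4)²/(1.20 × 10^-5) = 4.06 × 10^-2 M

C₀ = 4.1 × 10^-2 M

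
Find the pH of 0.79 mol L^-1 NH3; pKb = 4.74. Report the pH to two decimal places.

pH = 11.58

NH3 + H2O ⇌ NH4+ + OH-
Kb = 10^(−4.74) = 1.82 × 10^-5
From the ICE table, Kb = [OH-]²/(0.79 − [OH-]) = 1.82 × 10^-5.
Assume [OH-] ≪ 0.79: [OH-] ≈ √(1.82 × 10^-5 × 0.79) = 3.79 × 10^-3 M
([OH-]/C₀ = 0.48% < 5%, so the approximation holds.)
pOH = −log(3.79 × 10^-3) = 2.42; pH = 14.00 − 2.42 = 11.58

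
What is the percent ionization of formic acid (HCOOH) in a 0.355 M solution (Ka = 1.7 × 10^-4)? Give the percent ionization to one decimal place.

HCOOH ⇌ HCOO- + H+; let x = [H+] at equilibrium.
x ≈ √(Ka·C₀) = √(1.7 × 10^-4 × 0.355) = 7.77 × 10^-3 M
% ionization = x/C₀ × 100% = 7.77 × 10^-3/0.355 × 100% = 2.2%

2.2%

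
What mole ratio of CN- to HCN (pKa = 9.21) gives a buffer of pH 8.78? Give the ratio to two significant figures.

pH = pKa + log(r) ⇒ log(r) = 8.78 − 9.21 = -0.43
r = [CN-]/[HCN] = 10^(-0.43) = 0.372

ratio = 0.37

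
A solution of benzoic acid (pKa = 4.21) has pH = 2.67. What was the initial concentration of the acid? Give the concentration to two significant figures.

C₀ = 7.6 × 10^-2 M

[H+] = 10^(-2.67) = 2.14 × 10^-3 M = x
Ka = 10^(−4.21) = 6.17 × 10^-5
Ka = x²/(C₀ − x) ⇒ C₀ = x + x²/Ka
C₀ = 2.14 × 10^-3 + (2.14 × 10^-3)²/(6.17 × 10^-5) = 7.64 × 10^-2 M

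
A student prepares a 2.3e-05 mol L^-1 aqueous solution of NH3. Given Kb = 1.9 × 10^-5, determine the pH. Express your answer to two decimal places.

NH3 + H2O ⇌ NH4+ + OH-
Let x = [OH-] at equilibrium. Kb = x²/(2.3e-05 − x).
Here C₀/Kb ≈ 1.21, so the small-x approximation fails. Use the quadratic:
x = [−1.9e-05 + √(1.9e-05² + 1.75e-09)]/2 = 1.35 × 10^-5 M
pOH = −log(1.35 × 10^-5) = 4.87; pH = 14.00 − 4.87 = 9.13

pH = 9.13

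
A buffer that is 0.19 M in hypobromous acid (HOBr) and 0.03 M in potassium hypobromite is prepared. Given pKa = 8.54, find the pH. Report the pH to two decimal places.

pH = 7.74

pH = pKa + log([A⁻]/[HA]) = 8.54 + log(0.03/0.19)
pH = 8.54 + (-0.802) = 7.74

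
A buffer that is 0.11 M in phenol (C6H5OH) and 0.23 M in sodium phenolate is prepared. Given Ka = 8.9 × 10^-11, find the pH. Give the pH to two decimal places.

pKa = −log(8.9 × 10^-11) = 10.051
Using pH = pKa + log([base]/[acid]) with [base]/[acid] = 0.23/0.11:
pH = 10.051 + (+0.320) = 10.37

pH = 10.37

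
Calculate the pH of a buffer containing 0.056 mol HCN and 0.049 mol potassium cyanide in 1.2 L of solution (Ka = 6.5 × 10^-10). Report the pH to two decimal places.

pH = 9.13

pKa = −log(6.5 × 10^-10) = 9.187
Henderson–Hasselbalch: pH = pKa + log([CN-]/[HCN]) = 9.187 + log(0.049/0.056)
pH = 9.187 + (-0.058) = 9.13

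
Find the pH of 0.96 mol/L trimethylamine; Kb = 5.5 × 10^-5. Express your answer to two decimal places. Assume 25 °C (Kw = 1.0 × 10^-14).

(CH3)3N + H2O ⇌ (CH3)3NH+ + OH-
Let x = [OH-] at equilibrium. Kb = x²/(0.96 − x).
Neglecting x in the denominator: x = √(5.5 × 10^-5 × 0.96) = 7.27 × 10^-3 M
Check: 0.76% ionized — well under 5%, approximation valid.
pOH = −log(7.27 × 10^-3) = 2.14; pH = 14.00 − 2.14 = 11.86

pH = 11.86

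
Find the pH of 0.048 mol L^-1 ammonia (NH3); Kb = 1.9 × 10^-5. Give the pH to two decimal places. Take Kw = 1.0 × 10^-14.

NH3 + H2O ⇌ NH4+ + OH-
Kb = [OH-]²/(0.048 − [OH-]) = 1.9 × 10^-5
Assume [OH-] ≪ 0.048: [OH-] ≈ √(1.9 × 10^-5 × 0.048) = 9.55 × 10^-4 M
([OH-]/C₀ = 2% < 5%, so the approximation holds.)
pOH = −log(9.55 × 10^-4) = 3.02; pH = 14.00 − 3.02 = 10.98

pH = 10.98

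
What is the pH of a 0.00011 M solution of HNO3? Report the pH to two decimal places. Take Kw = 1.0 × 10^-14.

HNO3 is a strong acid and dissociates completely, so [H+] = 0.00011 M.
pH = -log(0.00011) = 3.96

pH = 3.96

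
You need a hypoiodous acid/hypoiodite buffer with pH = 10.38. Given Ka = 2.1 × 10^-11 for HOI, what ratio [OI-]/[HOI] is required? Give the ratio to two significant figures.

ratio = 0.50

pKa = -log(2.1 × 10^-11) = 10.678
pH = pKa + log(r) ⇒ log(r) = 10.38 − 10.678 = -0.298
r = [OI-]/[HOI] = 10^(-0.298) = 0.504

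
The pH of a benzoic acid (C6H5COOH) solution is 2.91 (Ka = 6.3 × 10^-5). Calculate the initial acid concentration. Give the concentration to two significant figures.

[H+] = 10^(-2.91) = 1.23 × 10^-3 M = x
Ka = x²/(C₀ − x) ⇒ C₀ = x + x²/Ka
C₀ = 1.23 × 10^-3 + (1.23 × 10^-3)²/(6.3 × 10^-5) = 2.52 × 10^-2 M

C₀ = 2.5 × 10^-2 M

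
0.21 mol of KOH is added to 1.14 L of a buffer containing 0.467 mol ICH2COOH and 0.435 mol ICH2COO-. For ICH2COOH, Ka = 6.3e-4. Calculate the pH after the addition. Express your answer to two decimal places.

OH- converts ICH2COOH to ICH2COO-: ICH2COOH → 0.257 mol, ICH2COO- → 0.645 mol.
pKa = −log(6.3 × 10^-4) = 3.201
pH = pKa + log(n_ICH2COO-/n_ICH2COOH) = 3.201 + log(0.645/0.257) = 3.201 + (+0.400)

pH = 3.60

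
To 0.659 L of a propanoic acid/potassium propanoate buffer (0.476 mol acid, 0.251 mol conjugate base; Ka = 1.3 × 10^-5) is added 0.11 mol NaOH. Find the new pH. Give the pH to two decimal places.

pH = 4.88

OH- converts CH3CH2COOH to CH3CH2COO-: CH3CH2COOH → 0.366 mol, CH3CH2COO- → 0.361 mol.
pKa = −log(1.3 × 10^-5) = 4.886
Henderson–Hasselbalch with mole ratio 0.361/0.366: pH = 4.886 + (-0.006)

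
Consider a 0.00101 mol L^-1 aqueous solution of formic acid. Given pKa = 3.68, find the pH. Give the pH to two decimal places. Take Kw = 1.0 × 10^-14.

pH = 3.44

HCOOH ⇌ HCOO- + H+
Ka = 10^(−3.68) = 2.09 × 10^-4
Ka = [H+]²/(0.00101 − [H+]) = 2.09 × 10^-4
The 5% rule fails; solving [H+]² + Ka·[H+] − Ka·C₀ = 0 exactly:
[H+] = [−0.000209 + √(0.000209² + 8.44e-07)]/2 = 3.67 × 10^-4 M
pH = −log[H+] = −log(3.67 × 10^-4) = 3.44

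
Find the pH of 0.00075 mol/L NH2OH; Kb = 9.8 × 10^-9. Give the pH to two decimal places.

NH2OH + H2O ⇌ NH3OH+ + OH-
Let x = [OH-] at equilibrium. Kb = x²/(0.00075 − x).
Since Kb ≪ C₀, x ≈ √(Kb·C₀) = 2.71 × 10^-6 M.
(x/C₀ = 0.36% < 5%, so the approximation holds.)
pOH = 5.57, so pH = 14.00 − pOH = 8.43

pH = 8.43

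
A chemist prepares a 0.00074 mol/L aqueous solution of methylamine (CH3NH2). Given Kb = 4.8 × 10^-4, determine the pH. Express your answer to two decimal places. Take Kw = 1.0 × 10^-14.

CH3NH2 + H2O ⇌ CH3NH3+ + OH-
From the ICE table, Kb = [OH-]²/(0.00074 − [OH-]) = 4.8 × 10^-4.
[OH-] is not negligible relative to C₀; solve [OH-]² + 0.00048·[OH-] − 3.55e-07 = 0.
[OH-] = (−Kb + √(Kb² + 4·Kb·C₀))/2 = 4.02 × 10^-4 M
pOH = −log(4.02 × 10^-4) = 3.40; pH = 14.00 − 3.40 = 10.60

pH = 10.60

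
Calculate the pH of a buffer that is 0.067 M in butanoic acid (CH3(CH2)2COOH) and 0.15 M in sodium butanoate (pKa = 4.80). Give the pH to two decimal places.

pH = 5.15

Using pH = pKa + log([base]/[acid]) with [base]/[acid] = 0.15/0.067:
pH = 4.80 + (+0.350) = 5.15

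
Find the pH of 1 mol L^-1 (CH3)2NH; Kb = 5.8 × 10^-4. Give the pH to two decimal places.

(CH3)2NH + H2O ⇌ (CH3)2NH2+ + OH-
Let x = [OH-] at equilibrium. Kb = x²/(1 − x).
Since Kb ≪ C₀, x ≈ √(Kb·C₀) = 2.41 × 10^-2 M.
(x/C₀ = 2.4% < 5%, so the approximation holds.)
pOH = −log(2.41 × 10^-2) = 1.62; pH = 14.00 − 1.62 = 12.38

pH = 12.38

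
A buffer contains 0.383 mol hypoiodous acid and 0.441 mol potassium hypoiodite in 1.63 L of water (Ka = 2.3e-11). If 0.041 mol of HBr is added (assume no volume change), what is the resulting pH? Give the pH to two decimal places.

pH = 10.61

Added H+ converts OI- to HOI: HOI → 0.424 mol, OI- → 0.4 mol.
pKa = −log(2.3 × 10^-11) = 10.638
pH = pKa + log(n_OI-/n_HOI) = 10.638 + log(0.4/0.424) = 10.638 + (-0.025)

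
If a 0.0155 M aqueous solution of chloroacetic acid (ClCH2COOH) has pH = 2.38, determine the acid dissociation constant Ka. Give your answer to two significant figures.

Ka = 1.5 × 10^-3

[H+] = 10^(-2.38) = 4.17 × 10^-3 M
At equilibrium [HA] = 0.0155 − 4.17 × 10^-3 = 1.13 × 10^-2 M
Ka = [H+][A-]/[HA] = (4.17 × 10^-3)² / 1.13 × 10^-2 = 1.5 × 10^-3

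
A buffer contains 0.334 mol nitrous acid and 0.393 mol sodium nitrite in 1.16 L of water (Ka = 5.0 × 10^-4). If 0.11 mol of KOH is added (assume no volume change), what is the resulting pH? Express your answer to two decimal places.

pH = 3.65

OH- converts HNO2 to NO2-: HNO2 → 0.224 mol, NO2- → 0.503 mol.
pKa = −log(5.0 × 10^-4) = 3.301
Henderson–Hasselbalch with mole ratio 0.503/0.224: pH = 3.301 + (+0.351)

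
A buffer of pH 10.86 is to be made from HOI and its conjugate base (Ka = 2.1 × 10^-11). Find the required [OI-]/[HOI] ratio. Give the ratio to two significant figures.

pKa = -log(2.1 × 10^-11) = 10.678
pH = pKa + log(r) ⇒ log(r) = 10.86 − 10.678 = +0.182
r = [OI-]/[HOI] = 10^(+0.182) = 1.52

ratio = 1.5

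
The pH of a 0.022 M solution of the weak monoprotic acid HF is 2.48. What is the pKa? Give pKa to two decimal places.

[H+] = 10^(-2.48) = 3.31 × 10^-3 M
At equilibrium [HA] = 0.022 − 3.31 × 10^-3 = 1.87 × 10^-2 M
Ka = [H+][A-]/[HA] = (3.31 × 10^-3)² / 1.87 × 10^-2 = 5.86 × 10^-4
pKa = -log(5.86 × 10^-4) = 3.23

pKa = 3.23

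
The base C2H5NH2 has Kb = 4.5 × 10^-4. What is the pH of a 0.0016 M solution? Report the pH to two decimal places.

pH = 10.81

C2H5NH2 + H2O ⇌ C2H5NH3+ + OH-
Kb = x²/(0.0016 − x) = 4.5 × 10^-4
The 5% rule fails; solving x² + Kb·x − Kb·C₀ = 0 exactly:
x = (−Kb + √(Kb² + 4·Kb·C₀))/2 = 6.53 × 10^-4 M
pOH = 3.19, so pH = 14.00 − pOH = 10.81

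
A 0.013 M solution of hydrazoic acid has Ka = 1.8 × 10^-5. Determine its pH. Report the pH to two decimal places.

HN3 ⇌ N3- + H+
Ka = [H+]²/(0.013 − [H+]) = 1.8 × 10^-5
Assume [H+] ≪ 0.013: [H+] ≈ √(1.8 × 10^-5 × 0.013) = 4.84 × 10^-4 M
([H+]/C₀ = 3.7% < 5%, so the approximation holds.)
pH = −log(4.84 × 10^-4) = 3.32

pH = 3.32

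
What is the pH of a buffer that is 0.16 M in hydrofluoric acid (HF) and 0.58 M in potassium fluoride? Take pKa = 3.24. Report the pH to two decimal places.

Using pH = pKa + log([base]/[acid]) with [base]/[acid] = 0.58/0.16:
pH = 3.24 + (+0.559) = 3.80

pH = 3.80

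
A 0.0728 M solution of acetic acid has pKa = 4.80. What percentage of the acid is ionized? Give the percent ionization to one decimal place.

CH3COOH ⇌ CH3COO- + H+; let x = [H+] at equilibrium.
Ka = 10^(−4.80) = 1.58 × 10^-5
x ≈ √(Ka·C₀) = √(1.58 × 10^-5 × 0.0728) = 1.07 × 10^-3 M
Fraction ionized = 1.07 × 10^-3 / 0.0728 = 0.0147 → 1.5%

1.5%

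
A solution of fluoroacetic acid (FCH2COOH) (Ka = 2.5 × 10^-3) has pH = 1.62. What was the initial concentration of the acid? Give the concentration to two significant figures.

[H+] = 10^(-1.62) = 2.40 × 10^-2 M = x
Ka = x²/(C₀ − x) ⇒ C₀ = x + x²/Ka
C₀ = 2.40 × 10^-2 + (2.40 × 10^-2)²/(2.5 × 10^-3) = 2.54 × 10^-1 M

C₀ = 2.5 × 10^-1 M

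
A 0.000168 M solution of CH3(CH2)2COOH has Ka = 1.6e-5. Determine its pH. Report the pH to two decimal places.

pH = 4.35

CH3(CH2)2COOH ⇌ CH3(CH2)2COO- + H+
From the ICE table, Ka = [H+]²/(0.000168 − [H+]) = 1.6 × 10^-5.
[H+] is not negligible relative to C₀; solve [H+]² + 1.6e-05·[H+] − 2.69e-09 = 0.
[H+] = (−Ka + √(Ka² + 4·Ka·C₀))/2 = 4.45 × 10^-5 M
pH = −log[H+] = −log(4.45 × 10^-5) = 4.35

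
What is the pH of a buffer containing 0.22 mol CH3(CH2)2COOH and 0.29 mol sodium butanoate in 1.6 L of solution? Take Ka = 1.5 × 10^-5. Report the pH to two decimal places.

pKa = −log(1.5 × 10^-5) = 4.824
pH = pKa + log([A⁻]/[HA]) = 4.824 + log(0.29/0.22)
pH = 4.824 + (+0.120) = 4.94

pH = 4.94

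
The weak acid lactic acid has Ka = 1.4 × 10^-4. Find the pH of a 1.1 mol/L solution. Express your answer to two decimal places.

pH = 1.91

CH3CH(OH)COOH ⇌ CH3CH(OH)COO- + H+
Let x = [H+] at equilibrium. Ka = x²/(1.1 − x).
Since Ka ≪ C₀, x ≈ √(Ka·C₀) = 1.24 × 10^-2 M.
(x/C₀ = 1.1% < 5%, so the approximation holds.)
pH = −log(1.24 × 10^-2) = 1.91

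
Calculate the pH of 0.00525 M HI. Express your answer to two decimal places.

HI is a strong acid and dissociates completely, so [H+] = 0.00525 M.
pH = -log(0.00525) = 2.28

pH = 2.28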